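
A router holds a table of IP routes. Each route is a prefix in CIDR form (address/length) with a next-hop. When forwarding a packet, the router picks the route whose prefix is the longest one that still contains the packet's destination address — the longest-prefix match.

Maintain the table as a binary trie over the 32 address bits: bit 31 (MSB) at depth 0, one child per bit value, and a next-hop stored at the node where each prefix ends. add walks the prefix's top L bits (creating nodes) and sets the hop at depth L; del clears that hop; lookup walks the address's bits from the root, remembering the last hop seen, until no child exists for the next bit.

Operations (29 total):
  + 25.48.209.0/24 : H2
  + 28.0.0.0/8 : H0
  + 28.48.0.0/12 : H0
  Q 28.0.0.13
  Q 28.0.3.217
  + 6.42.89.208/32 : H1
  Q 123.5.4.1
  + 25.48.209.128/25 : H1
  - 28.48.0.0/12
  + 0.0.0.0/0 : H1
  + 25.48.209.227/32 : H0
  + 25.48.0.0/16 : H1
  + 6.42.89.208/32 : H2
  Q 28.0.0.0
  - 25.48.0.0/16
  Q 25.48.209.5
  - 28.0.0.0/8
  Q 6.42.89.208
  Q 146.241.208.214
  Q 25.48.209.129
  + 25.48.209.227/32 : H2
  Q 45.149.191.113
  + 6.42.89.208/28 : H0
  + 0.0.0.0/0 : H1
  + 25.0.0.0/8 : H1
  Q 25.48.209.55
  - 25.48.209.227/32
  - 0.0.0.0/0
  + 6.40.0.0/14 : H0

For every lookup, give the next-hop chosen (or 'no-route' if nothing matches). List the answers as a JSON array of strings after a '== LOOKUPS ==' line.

Trace:
  + 25.48.209.0/24 (H2) depth=24
  + 28.0.0.0/8 (H0) depth=8
  + 28.48.0.0/12 (H0) depth=12
  ? 28.0.0.13  path d0:-→d1:-→d2:-→d3:-→d4:-→d5:-→d6:-→d7:-→d8:H0→d9:-→d10:-  best=H0
  ? 28.0.3.217  path d0:-→d1:-→d2:-→d3:-→d4:-→d5:-→d6:-→d7:-→d8:H0→d9:-→d10:-  best=H0
  + 6.42.89.208/32 (H1) depth=32
  ? 123.5.4.1  path d0:-→d1:-  best=no-route
  + 25.48.209.128/25 (H1) depth=25
  del 28.48.0.0/12 (clear depth 12)
  + 0.0.0.0/0 (H1) depth=0
  + 25.48.209.227/32 (H0) depth=32
  + 25.48.0.0/16 (H1) depth=16
  + 6.42.89.208/32 (H2) depth=32
  ? 28.0.0.0  path d0:H1→d1:-→d2:-→d3:-→d4:-→d5:-→d6:-→d7:-→d8:H0→d9:-→d10:-  best=H0
  del 25.48.0.0/16 (clear depth 16)
  ? 25.48.209.5  path d0:H1→d1:-→d2:-→d3:-→d4:-→d5:-→d6:-→d7:-→d8:-→d9:-→d10:-→d11:-→d12:-→d13:-→d14:-→d15:-→d16:-→d17:-→d18:-→d19:-→d20:-→d21:-→d22:-→d23:-→d24:H2  best=H2
  del 28.0.0.0/8 (clear depth 8)
  ? 6.42.89.208  path d0:H1→d1:-→d2:-→d3:-→d4:-→d5:-→d6:-→d7:-→d8:-→d9:-→d10:-→d11:-→d12:-→d13:-→d14:-→d15:-→d16:-→d17:-→d18:-→d19:-→d20:-→d21:-→d22:-→d23:-→d24:-→d25:-→d26:-→d27:-→d28:-→d29:-→d30:-→d31:-→d32:H2  best=H2
  ? 146.241.208.214  path d0:H1  best=H1
  ? 25.48.209.129  path d0:H1→d1:-→d2:-→d3:-→d4:-→d5:-→d6:-→d7:-→d8:-→d9:-→d10:-→d11:-→d12:-→d13:-→d14:-→d15:-→d16:-→d17:-→d18:-→d19:-→d20:-→d21:-→d22:-→d23:-→d24:H2→d25:H1  best=H1
  + 25.48.209.227/32 (H2) depth=32
  ? 45.149.191.113  path d0:H1→d1:-→d2:-  best=H1
  + 6.42.89.208/28 (H0) depth=28
  + 0.0.0.0/0 (H1) depth=0
  + 25.0.0.0/8 (H1) depth=8
  ? 25.48.209.55  path d0:H1→d1:-→d2:-→d3:-→d4:-→d5:-→d6:-→d7:-→d8:H1→d9:-→d10:-→d11:-→d12:-→d13:-→d14:-→d15:-→d16:-→d17:-→d18:-→d19:-→d20:-→d21:-→d22:-→d23:-→d24:H2  best=H2
  del 25.48.209.227/32 (clear depth 32)
  del 0.0.0.0/0 (clear depth 0)
  + 6.40.0.0/14 (H0) depth=14

== LOOKUPS ==
["H0","H0","no-route","H0","H2","H2","H1","H1","H1","H2"]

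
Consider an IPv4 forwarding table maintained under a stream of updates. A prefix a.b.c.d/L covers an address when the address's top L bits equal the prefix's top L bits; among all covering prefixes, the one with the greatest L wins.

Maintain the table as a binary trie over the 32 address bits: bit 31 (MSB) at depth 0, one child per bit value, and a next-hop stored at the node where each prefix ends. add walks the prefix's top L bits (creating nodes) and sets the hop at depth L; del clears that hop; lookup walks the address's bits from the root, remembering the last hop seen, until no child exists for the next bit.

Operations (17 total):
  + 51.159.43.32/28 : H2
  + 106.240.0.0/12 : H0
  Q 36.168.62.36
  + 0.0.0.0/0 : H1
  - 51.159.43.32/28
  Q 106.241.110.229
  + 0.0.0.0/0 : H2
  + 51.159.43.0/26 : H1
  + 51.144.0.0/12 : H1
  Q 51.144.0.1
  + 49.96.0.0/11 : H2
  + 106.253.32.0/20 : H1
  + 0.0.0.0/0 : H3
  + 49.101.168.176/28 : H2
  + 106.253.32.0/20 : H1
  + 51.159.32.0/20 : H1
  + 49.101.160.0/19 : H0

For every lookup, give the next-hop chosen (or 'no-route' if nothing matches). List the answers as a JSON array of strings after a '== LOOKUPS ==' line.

Apply in order:
  + 51.159.43.32/28 (H2) depth=28
  + 106.240.0.0/12 (H0) depth=12
  Q 36.168.62.36: descend 001 ; hops seen [∅] ; pick no-route
  + 0.0.0.0/0 (H1) depth=0
  del 51.159.43.32/28 (clear depth 28)
  Q 106.241.110.229: descend 011010101111 ; hops seen [H1,H0] ; pick H0
  + 0.0.0.0/0 (H2) depth=0
  + 51.159.43.0/26 (H1) depth=26
  + 51.144.0.0/12 (H1) depth=12
  Q 51.144.0.1: descend 001100111001 ; hops seen [H2,H1] ; pick H1
  + 49.96.0.0/11 (H2) depth=11
  + 106.253.32.0/20 (H1) depth=20
  + 0.0.0.0/0 (H3) depth=0
  + 49.101.168.176/28 (H2) depth=28
  + 106.253.32.0/20 (H1) depth=20
  + 51.159.32.0/20 (H1) depth=20
  + 49.101.160.0/19 (H0) depth=19

== LOOKUPS ==
["no-route","H0","H1"]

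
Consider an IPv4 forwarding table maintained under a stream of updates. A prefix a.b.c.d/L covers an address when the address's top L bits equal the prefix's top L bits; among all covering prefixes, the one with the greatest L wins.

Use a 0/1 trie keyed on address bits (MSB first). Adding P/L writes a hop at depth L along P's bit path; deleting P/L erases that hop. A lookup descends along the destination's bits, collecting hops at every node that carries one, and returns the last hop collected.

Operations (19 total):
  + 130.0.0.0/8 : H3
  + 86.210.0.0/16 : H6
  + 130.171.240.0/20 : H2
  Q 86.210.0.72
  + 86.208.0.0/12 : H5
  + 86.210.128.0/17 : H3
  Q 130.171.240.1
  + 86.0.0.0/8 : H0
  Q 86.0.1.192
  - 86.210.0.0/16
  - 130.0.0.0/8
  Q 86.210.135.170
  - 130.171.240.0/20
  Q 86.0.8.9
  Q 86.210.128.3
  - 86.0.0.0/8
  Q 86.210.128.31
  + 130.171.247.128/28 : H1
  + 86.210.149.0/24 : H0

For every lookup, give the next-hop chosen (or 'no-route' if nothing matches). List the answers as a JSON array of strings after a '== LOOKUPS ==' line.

Trace:
  + 130.0.0.0/8 (H3) depth=8
  + 86.210.0.0/16 (H6) depth=16
  + 130.171.240.0/20 (H2) depth=20
  Q 86.210.0.72: descend 0101011011010010 ; hops seen [H6] ; pick H6
  + 86.208.0.0/12 (H5) depth=12
  + 86.210.128.0/17 (H3) depth=17
  Q 130.171.240.1: descend 10000010101010111111 ; hops seen [H3,H2] ; pick H2
  + 86.0.0.0/8 (H0) depth=8
  Q 86.0.1.192: descend 01010110 ; hops seen [H0] ; pick H0
  - 86.210.0.0/16 clear@16
  - 130.0.0.0/8 clear@8
  Q 86.210.135.170: descend 01010110110100101 ; hops seen [H0,H5,H3] ; pick H3
  - 130.171.240.0/20 clear@20
  Q 86.0.8.9: descend 01010110 ; hops seen [H0] ; pick H0
  Q 86.210.128.3: descend 01010110110100101 ; hops seen [H0,H5,H3] ; pick H3
  - 86.0.0.0/8 clear@8
  Q 86.210.128.31: descend 01010110110100101 ; hops seen [H5,H3] ; pick H3
  + 130.171.247.128/28 (H1) depth=28
  + 86.210.149.0/24 (H0) depth=24

== LOOKUPS ==
["H6","H2","H0","H3","H0","H3","H3"]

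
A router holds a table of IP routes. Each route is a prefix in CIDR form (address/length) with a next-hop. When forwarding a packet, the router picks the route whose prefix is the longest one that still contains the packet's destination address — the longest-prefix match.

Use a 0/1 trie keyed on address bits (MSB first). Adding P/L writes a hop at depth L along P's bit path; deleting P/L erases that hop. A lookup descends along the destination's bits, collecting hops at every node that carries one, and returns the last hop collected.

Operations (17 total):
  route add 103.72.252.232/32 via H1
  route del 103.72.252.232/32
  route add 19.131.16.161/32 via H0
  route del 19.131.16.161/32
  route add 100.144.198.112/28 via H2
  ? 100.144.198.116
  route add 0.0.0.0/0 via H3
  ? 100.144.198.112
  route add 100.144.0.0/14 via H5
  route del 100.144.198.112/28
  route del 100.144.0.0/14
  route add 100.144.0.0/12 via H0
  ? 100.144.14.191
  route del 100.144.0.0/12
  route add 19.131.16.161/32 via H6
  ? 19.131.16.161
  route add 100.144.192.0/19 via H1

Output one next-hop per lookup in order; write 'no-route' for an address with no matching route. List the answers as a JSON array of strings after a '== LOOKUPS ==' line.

Apply in order:
  add 103.72.252.232/32 -> H1 at depth 32
  - 103.72.252.232/32 clear@32
  add 19.131.16.161/32 -> H0 at depth 32
  - 19.131.16.161/32 clear@32
  add 100.144.198.112/28 -> H2 at depth 28
  Q 100.144.198.116: descend 0110010010010000110001100111 ; hops seen [H2] ; pick H2
  add 0.0.0.0/0 -> H3 at depth 0
  Q 100.144.198.112: descend 0110010010010000110001100111 ; hops seen [H3,H2] ; pick H2
  add 100.144.0.0/14 -> H5 at depth 14
  - 100.144.198.112/28 clear@28
  - 100.144.0.0/14 clear@14
  add 100.144.0.0/12 -> H0 at depth 12
  Q 100.144.14.191: descend 0110010010010000 ; hops seen [H3,H0] ; pick H0
  - 100.144.0.0/12 clear@12
  add 19.131.16.161/32 -> H6 at depth 32
  Q 19.131.16.161: descend 00010011100000110001000010100001 ; hops seen [H3,H6] ; pick H6
  add 100.144.192.0/19 -> H1 at depth 19

== LOOKUPS ==
["H2","H2","H0","H6"]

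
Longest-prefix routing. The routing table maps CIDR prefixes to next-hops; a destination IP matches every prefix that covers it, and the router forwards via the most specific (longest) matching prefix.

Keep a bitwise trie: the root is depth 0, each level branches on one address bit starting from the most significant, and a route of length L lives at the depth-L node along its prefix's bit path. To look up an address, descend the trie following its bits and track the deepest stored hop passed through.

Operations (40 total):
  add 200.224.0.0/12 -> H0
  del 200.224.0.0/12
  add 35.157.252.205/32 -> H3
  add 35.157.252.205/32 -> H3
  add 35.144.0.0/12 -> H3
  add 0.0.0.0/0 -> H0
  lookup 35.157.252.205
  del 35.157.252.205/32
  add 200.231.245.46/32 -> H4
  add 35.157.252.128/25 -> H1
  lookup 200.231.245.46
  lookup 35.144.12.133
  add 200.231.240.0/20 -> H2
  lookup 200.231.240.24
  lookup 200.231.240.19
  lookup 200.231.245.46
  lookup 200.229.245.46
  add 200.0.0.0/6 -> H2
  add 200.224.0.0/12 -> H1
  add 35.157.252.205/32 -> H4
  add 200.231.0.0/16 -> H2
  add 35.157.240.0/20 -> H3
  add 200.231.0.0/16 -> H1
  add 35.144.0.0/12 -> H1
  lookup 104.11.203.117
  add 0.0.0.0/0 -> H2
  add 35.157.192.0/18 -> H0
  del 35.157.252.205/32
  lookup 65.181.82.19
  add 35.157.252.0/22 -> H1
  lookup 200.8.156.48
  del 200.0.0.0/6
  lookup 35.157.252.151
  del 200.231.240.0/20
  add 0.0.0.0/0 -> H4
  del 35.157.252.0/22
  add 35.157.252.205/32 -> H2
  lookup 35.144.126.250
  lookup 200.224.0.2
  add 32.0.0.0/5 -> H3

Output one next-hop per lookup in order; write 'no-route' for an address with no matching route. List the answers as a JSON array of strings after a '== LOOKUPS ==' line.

Process each operation:
  add 200.224.0.0/12 -> H0 at depth 12
  - 200.224.0.0/12 clear@12
  add 35.157.252.205/32 -> H3 at depth 32
  add 35.157.252.205/32 -> H3 at depth 32
  add 35.144.0.0/12 -> H3 at depth 12
  add 0.0.0.0/0 -> H0 at depth 0
  Q 35.157.252.205: descend 00100011100111011111110011001101 ; hops seen [H0,H3,H3] ; pick H3
  - 35.157.252.205/32 clear@32
  add 200.231.245.46/32 -> H4 at depth 32
  add 35.157.252.128/25 -> H1 at depth 25
  Q 200.231.245.46: descend 11001000111001111111010100101110 ; hops seen [H0,H4] ; pick H4
  Q 35.144.12.133: descend 001000111001 ; hops seen [H0,H3] ; pick H3
  add 200.231.240.0/20 -> H2 at depth 20
  Q 200.231.240.24: descend 110010001110011111110 ; hops seen [H0,H2] ; pick H2
  Q 200.231.240.19: descend 110010001110011111110 ; hops seen [H0,H2] ; pick H2
  Q 200.231.245.46: descend 11001000111001111111010100101110 ; hops seen [H0,H2,H4] ; pick H4
  Q 200.229.245.46: descend 11001000111001 ; hops seen [H0] ; pick H0
  add 200.0.0.0/6 -> H2 at depth 6
  add 200.224.0.0/12 -> H1 at depth 12
  add 35.157.252.205/32 -> H4 at depth 32
  add 200.231.0.0/16 -> H2 at depth 16
  add 35.157.240.0/20 -> H3 at depth 20
  add 200.231.0.0/16 -> H1 at depth 16
  add 35.144.0.0/12 -> H1 at depth 12
  Q 104.11.203.117: descend 0 ; hops seen [H0] ; pick H0
  add 0.0.0.0/0 -> H2 at depth 0
  add 35.157.192.0/18 -> H0 at depth 18
  - 35.157.252.205/32 clear@32
  Q 65.181.82.19: descend 0 ; hops seen [H2] ; pick H2
  add 35.157.252.0/22 -> H1 at depth 22
  Q 200.8.156.48: descend 11001000 ; hops seen [H2,H2] ; pick H2
  - 200.0.0.0/6 clear@6
  Q 35.157.252.151: descend 0010001110011101111111001 ; hops seen [H2,H1,H0,H3,H1,H1] ; pick H1
  - 200.231.240.0/20 clear@20
  add 0.0.0.0/0 -> H4 at depth 0
  - 35.157.252.0/22 clear@22
  add 35.157.252.205/32 -> H2 at depth 32
  Q 35.144.126.250: descend 001000111001 ; hops seen [H4,H1] ; pick H1
  Q 200.224.0.2: descend 1100100011100 ; hops seen [H4,H1] ; pick H1
  add 32.0.0.0/5 -> H3 at depth 5

== LOOKUPS ==
["H3","H4","H3","H2","H2","H4","H0","H0","H2","H2","H1","H1","H1"]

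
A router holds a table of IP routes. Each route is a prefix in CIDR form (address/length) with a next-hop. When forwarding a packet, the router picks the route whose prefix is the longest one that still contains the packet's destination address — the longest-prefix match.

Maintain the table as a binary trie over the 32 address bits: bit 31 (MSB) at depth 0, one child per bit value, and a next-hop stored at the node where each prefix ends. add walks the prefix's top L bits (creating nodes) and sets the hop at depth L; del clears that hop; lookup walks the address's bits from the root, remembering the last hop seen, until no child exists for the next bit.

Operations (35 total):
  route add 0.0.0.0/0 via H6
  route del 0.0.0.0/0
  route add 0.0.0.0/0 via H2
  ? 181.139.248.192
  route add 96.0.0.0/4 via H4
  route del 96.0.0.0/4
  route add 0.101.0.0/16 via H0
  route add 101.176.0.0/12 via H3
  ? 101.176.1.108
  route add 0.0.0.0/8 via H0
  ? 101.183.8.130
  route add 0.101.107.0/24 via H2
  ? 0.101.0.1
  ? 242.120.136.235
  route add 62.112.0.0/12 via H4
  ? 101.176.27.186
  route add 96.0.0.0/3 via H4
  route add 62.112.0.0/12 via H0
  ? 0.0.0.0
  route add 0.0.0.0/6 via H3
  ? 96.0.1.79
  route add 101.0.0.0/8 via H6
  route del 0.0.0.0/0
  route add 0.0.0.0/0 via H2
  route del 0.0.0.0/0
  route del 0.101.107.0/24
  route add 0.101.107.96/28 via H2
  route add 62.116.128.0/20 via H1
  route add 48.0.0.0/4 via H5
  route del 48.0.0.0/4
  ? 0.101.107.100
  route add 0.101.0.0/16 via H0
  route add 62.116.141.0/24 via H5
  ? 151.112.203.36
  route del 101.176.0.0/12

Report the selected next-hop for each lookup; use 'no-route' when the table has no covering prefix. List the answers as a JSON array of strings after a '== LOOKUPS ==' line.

Trace:
  add 0.0.0.0/0 -> H6 at depth 0
  del 0.0.0.0/0 (clear depth 0)
  add 0.0.0.0/0 -> H2 at depth 0
  ? 181.139.248.192  path d0:H2  best=H2
  add 96.0.0.0/4 -> H4 at depth 4
  del 96.0.0.0/4 (clear depth 4)
  add 0.101.0.0/16 -> H0 at depth 16
  add 101.176.0.0/12 -> H3 at depth 12
  ? 101.176.1.108  path d0:H2→d1:-→d2:-→d3:-→d4:-→d5:-→d6:-→d7:-→d8:-→d9:-→d10:-→d11:-→d12:H3  best=H3
  add 0.0.0.0/8 -> H0 at depth 8
  ? 101.183.8.130  path d0:H2→d1:-→d2:-→d3:-→d4:-→d5:-→d6:-→d7:-→d8:-→d9:-→d10:-→d11:-→d12:H3  best=H3
  add 0.101.107.0/24 -> H2 at depth 24
  ? 0.101.0.1  path d0:H2→d1:-→d2:-→d3:-→d4:-→d5:-→d6:-→d7:-→d8:H0→d9:-→d10:-→d11:-→d12:-→d13:-→d14:-→d15:-→d16:H0→d17:-  best=H0
  ? 242.120.136.235  path d0:H2  best=H2
  add 62.112.0.0/12 -> H4 at depth 12
  ? 101.176.27.186  path d0:H2→d1:-→d2:-→d3:-→d4:-→d5:-→d6:-→d7:-→d8:-→d9:-→d10:-→d11:-→d12:H3  best=H3
  add 96.0.0.0/3 -> H4 at depth 3
  add 62.112.0.0/12 -> H0 at depth 12
  ? 0.0.0.0  path d0:H2→d1:-→d2:-→d3:-→d4:-→d5:-→d6:-→d7:-→d8:H0→d9:-  best=H0
  add 0.0.0.0/6 -> H3 at depth 6
  ? 96.0.1.79  path d0:H2→d1:-→d2:-→d3:H4→d4:-→d5:-  best=H4
  add 101.0.0.0/8 -> H6 at depth 8
  del 0.0.0.0/0 (clear depth 0)
  add 0.0.0.0/0 -> H2 at depth 0
  del 0.0.0.0/0 (clear depth 0)
  del 0.101.107.0/24 (clear depth 24)
  add 0.101.107.96/28 -> H2 at depth 28
  add 62.116.128.0/20 -> H1 at depth 20
  add 48.0.0.0/4 -> H5 at depth 4
  del 48.0.0.0/4 (clear depth 4)
  ? 0.101.107.100  path d0:-→d1:-→d2:-→d3:-→d4:-→d5:-→d6:H3→d7:-→d8:H0→d9:-→d10:-→d11:-→d12:-→d13:-→d14:-→d15:-→d16:H0→d17:-→d18:-→d19:-→d20:-→d21:-→d22:-→d23:-→d24:-→d25:-→d26:-→d27:-→d28:H2  best=H2
  add 0.101.0.0/16 -> H0 at depth 16
  add 62.116.141.0/24 -> H5 at depth 24
  ? 151.112.203.36  path d0:-  best=no-route
  del 101.176.0.0/12 (clear depth 12)

== LOOKUPS ==
["H2","H3","H3","H0","H2","H3","H0","H4","H2","no-route"]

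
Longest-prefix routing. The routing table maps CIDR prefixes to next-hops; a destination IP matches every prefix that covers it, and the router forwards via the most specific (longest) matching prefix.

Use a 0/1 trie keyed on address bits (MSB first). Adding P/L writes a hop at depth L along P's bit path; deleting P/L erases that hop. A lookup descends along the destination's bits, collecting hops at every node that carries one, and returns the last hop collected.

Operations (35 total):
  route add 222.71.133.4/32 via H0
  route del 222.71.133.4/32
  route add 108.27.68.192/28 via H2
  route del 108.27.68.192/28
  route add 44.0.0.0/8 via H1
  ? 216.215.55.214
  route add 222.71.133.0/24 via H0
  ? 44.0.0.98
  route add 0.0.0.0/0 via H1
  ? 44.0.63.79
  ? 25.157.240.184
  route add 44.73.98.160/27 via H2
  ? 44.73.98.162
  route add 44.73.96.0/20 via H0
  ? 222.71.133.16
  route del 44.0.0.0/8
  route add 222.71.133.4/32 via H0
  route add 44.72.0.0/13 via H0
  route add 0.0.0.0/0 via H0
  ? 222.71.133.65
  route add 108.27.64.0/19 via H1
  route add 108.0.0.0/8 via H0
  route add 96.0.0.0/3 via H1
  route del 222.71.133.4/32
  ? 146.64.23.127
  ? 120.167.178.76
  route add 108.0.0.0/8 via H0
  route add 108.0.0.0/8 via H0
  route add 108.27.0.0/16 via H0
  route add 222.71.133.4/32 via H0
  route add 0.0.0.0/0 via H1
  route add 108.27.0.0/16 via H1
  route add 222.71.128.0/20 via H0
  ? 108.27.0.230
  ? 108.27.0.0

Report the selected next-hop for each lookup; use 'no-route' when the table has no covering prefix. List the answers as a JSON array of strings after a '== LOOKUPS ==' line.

Process each operation:
  + 222.71.133.4/32 (H0) depth=32
  del 222.71.133.4/32 (clear depth 32)
  + 108.27.68.192/28 (H2) depth=28
  del 108.27.68.192/28 (clear depth 28)
  + 44.0.0.0/8 (H1) depth=8
  Q 216.215.55.214: descend 11011 ; hops seen [∅] ; pick no-route
  + 222.71.133.0/24 (H0) depth=24
  Q 44.0.0.98: descend 00101100 ; hops seen [H1] ; pick H1
  + 0.0.0.0/0 (H1) depth=0
  Q 44.0.63.79: descend 00101100 ; hops seen [H1,H1] ; pick H1
  Q 25.157.240.184: descend 00 ; hops seen [H1] ; pick H1
  + 44.73.98.160/27 (H2) depth=27
  Q 44.73.98.162: descend 001011000100100101100010101 ; hops seen [H1,H1,H2] ; pick H2
  + 44.73.96.0/20 (H0) depth=20
  Q 222.71.133.16: descend 110111100100011110000101000 ; hops seen [H1,H0] ; pick H0
  del 44.0.0.0/8 (clear depth 8)
  + 222.71.133.4/32 (H0) depth=32
  + 44.72.0.0/13 (H0) depth=13
  + 0.0.0.0/0 (H0) depth=0
  Q 222.71.133.65: descend 1101111001000111100001010 ; hops seen [H0,H0] ; pick H0
  + 108.27.64.0/19 (H1) depth=19
  + 108.0.0.0/8 (H0) depth=8
  + 96.0.0.0/3 (H1) depth=3
  del 222.71.133.4/32 (clear depth 32)
  Q 146.64.23.127: descend 1 ; hops seen [H0] ; pick H0
  Q 120.167.178.76: descend 011 ; hops seen [H0,H1] ; pick H1
  + 108.0.0.0/8 (H0) depth=8
  + 108.0.0.0/8 (H0) depth=8
  + 108.27.0.0/16 (H0) depth=16
  + 222.71.133.4/32 (H0) depth=32
  + 0.0.0.0/0 (H1) depth=0
  + 108.27.0.0/16 (H1) depth=16
  + 222.71.128.0/20 (H0) depth=20
  Q 108.27.0.230: descend 01101100000110110 ; hops seen [H1,H1,H0,H1] ; pick H1
  Q 108.27.0.0: descend 01101100000110110 ; hops seen [H1,H1,H0,H1] ; pick H1

== LOOKUPS ==
["no-route","H1","H1","H1","H2","H0","H0","H0","H1","H1","H1"]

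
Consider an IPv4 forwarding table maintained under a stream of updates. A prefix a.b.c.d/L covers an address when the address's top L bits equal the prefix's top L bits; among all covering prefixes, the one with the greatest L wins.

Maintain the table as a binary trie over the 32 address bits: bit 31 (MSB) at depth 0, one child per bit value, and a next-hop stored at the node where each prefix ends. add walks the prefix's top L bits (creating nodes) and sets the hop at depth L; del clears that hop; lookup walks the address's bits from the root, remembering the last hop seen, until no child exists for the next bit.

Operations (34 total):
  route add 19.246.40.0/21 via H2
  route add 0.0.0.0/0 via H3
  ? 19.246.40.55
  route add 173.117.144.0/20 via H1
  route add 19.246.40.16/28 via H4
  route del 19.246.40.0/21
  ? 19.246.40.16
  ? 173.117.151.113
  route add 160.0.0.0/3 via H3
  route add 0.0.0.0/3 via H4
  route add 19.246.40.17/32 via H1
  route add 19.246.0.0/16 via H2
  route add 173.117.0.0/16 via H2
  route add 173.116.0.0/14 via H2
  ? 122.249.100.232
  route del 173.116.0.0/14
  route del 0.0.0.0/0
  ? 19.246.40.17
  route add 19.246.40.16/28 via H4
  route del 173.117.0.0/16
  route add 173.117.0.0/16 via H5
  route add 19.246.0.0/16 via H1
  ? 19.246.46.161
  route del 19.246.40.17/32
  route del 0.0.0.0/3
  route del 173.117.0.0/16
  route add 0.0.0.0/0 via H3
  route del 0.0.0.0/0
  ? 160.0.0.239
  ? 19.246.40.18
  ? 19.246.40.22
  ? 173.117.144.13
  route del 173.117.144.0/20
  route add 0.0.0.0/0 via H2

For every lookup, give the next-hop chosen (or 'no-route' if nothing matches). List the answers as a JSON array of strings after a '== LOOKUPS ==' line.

Trace:
  + 19.246.40.0/21 (H2) depth=21
  + 0.0.0.0/0 (H3) depth=0
  Q 19.246.40.55: descend 000100111111011000101 ; hops seen [H3,H2] ; pick H2
  + 173.117.144.0/20 (H1) depth=20
  + 19.246.40.16/28 (H4) depth=28
  del 19.246.40.0/21 (clear depth 21)
  Q 19.246.40.16: descend 0001001111110110001010000001 ; hops seen [H3,H4] ; pick H4
  Q 173.117.151.113: descend 10101101011101011001 ; hops seen [H3,H1] ; pick H1
  + 160.0.0.0/3 (H3) depth=3
  + 0.0.0.0/3 (H4) depth=3
  + 19.246.40.17/32 (H1) depth=32
  + 19.246.0.0/16 (H2) depth=16
  + 173.117.0.0/16 (H2) depth=16
  + 173.116.0.0/14 (H2) depth=14
  Q 122.249.100.232: descend 0 ; hops seen [H3] ; pick H3
  del 173.116.0.0/14 (clear depth 14)
  del 0.0.0.0/0 (clear depth 0)
  Q 19.246.40.17: descend 00010011111101100010100000010001 ; hops seen [H4,H2,H4,H1] ; pick H1
  + 19.246.40.16/28 (H4) depth=28
  del 173.117.0.0/16 (clear depth 16)
  + 173.117.0.0/16 (H5) depth=16
  + 19.246.0.0/16 (H1) depth=16
  Q 19.246.46.161: descend 000100111111011000101 ; hops seen [H4,H1] ; pick H1
  del 19.246.40.17/32 (clear depth 32)
  del 0.0.0.0/3 (clear depth 3)
  del 173.117.0.0/16 (clear depth 16)
  + 0.0.0.0/0 (H3) depth=0
  del 0.0.0.0/0 (clear depth 0)
  Q 160.0.0.239: descend 1010 ; hops seen [H3] ; pick H3
  Q 19.246.40.18: descend 000100111111011000101000000100 ; hops seen [H1,H4] ; pick H4
  Q 19.246.40.22: descend 00010011111101100010100000010 ; hops seen [H1,H4] ; pick H4
  Q 173.117.144.13: descend 10101101011101011001 ; hops seen [H3,H1] ; pick H1
  del 173.117.144.0/20 (clear depth 20)
  + 0.0.0.0/0 (H2) depth=0

== LOOKUPS ==
["H2","H4","H1","H3","H1","H1","H3","H4","H4","H1"]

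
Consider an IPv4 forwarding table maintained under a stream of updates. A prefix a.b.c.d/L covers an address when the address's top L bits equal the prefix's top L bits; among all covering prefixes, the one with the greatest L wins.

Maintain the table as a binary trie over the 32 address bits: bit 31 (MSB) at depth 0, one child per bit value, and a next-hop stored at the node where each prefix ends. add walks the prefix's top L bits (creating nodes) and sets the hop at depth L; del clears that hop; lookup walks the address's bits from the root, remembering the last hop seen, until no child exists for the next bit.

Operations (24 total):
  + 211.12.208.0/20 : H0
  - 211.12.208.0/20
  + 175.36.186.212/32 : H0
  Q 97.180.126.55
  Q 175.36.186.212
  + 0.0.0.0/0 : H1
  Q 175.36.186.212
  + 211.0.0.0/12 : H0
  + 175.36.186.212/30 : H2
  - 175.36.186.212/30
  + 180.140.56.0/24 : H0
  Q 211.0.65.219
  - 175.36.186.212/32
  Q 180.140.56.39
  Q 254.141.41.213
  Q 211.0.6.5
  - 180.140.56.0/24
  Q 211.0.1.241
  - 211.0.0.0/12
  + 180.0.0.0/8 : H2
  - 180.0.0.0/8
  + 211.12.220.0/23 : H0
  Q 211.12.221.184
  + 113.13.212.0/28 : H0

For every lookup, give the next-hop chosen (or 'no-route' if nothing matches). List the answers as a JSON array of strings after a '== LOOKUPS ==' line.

Apply in order:
  + 211.12.208.0/20 (H0) depth=20
  - 211.12.208.0/20 clear@20
  + 175.36.186.212/32 (H0) depth=32
  Q 97.180.126.55: descend ε ; hops seen [∅] ; pick no-route
  Q 175.36.186.212: descend 10101111001001001011101011010100 ; hops seen [H0] ; pick H0
  + 0.0.0.0/0 (H1) depth=0
  Q 175.36.186.212: descend 10101111001001001011101011010100 ; hops seen [H1,H0] ; pick H0
  + 211.0.0.0/12 (H0) depth=12
  + 175.36.186.212/30 (H2) depth=30
  - 175.36.186.212/30 clear@30
  + 180.140.56.0/24 (H0) depth=24
  Q 211.0.65.219: descend 110100110000 ; hops seen [H1,H0] ; pick H0
  - 175.36.186.212/32 clear@32
  Q 180.140.56.39: descend 101101001000110000111000 ; hops seen [H1,H0] ; pick H0
  Q 254.141.41.213: descend 11 ; hops seen [H1] ; pick H1
  Q 211.0.6.5: descend 110100110000 ; hops seen [H1,H0] ; pick H0
  - 180.140.56.0/24 clear@24
  Q 211.0.1.241: descend 110100110000 ; hops seen [H1,H0] ; pick H0
  - 211.0.0.0/12 clear@12
  + 180.0.0.0/8 (H2) depth=8
  - 180.0.0.0/8 clear@8
  + 211.12.220.0/23 (H0) depth=23
  Q 211.12.221.184: descend 11010011000011001101110 ; hops seen [H1,H0] ; pick H0
  + 113.13.212.0/28 (H0) depth=28

== LOOKUPS ==
["no-route","H0","H0","H0","H0","H1","H0","H0","H0"]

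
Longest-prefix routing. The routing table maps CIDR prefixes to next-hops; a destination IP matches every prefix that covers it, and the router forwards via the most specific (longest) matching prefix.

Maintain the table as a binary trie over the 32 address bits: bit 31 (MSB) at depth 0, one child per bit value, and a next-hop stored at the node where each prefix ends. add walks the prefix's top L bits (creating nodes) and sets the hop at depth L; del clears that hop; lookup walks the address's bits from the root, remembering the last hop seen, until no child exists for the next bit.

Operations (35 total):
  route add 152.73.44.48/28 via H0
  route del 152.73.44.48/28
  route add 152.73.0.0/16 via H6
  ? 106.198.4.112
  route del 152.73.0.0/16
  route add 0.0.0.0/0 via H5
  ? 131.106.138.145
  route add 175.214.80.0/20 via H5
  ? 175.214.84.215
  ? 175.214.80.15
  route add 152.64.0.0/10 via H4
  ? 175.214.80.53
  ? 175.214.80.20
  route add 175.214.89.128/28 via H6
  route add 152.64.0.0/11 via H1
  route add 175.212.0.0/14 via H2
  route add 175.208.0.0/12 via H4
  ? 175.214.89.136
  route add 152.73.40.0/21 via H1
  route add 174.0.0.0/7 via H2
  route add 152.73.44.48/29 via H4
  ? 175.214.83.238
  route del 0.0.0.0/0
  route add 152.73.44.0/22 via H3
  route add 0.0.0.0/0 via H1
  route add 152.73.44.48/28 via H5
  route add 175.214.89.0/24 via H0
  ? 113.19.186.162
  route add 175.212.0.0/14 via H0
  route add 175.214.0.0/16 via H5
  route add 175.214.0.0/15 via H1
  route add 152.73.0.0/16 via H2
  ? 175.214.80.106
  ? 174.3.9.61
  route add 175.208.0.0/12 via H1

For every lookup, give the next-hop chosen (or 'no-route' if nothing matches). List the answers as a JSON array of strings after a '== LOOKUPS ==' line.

Trace:
  + 152.73.44.48/28 (H0) depth=28
  - 152.73.44.48/28 clear@28
  + 152.73.0.0/16 (H6) depth=16
  ? 106.198.4.112  path d0:-  best=no-route
  - 152.73.0.0/16 clear@16
  + 0.0.0.0/0 (H5) depth=0
  ? 131.106.138.145  path d0:H5→d1:-→d2:-→d3:-  best=H5
  + 175.214.80.0/20 (H5) depth=20
  ? 175.214.84.215  path d0:H5→d1:-→d2:-→d3:-→d4:-→d5:-→d6:-→d7:-→d8:-→d9:-→d10:-→d11:-→d12:-→d13:-→d14:-→d15:-→d16:-→d17:-→d18:-→d19:-→d20:H5  best=H5
  ? 175.214.80.15  path d0:H5→d1:-→d2:-→d3:-→d4:-→d5:-→d6:-→d7:-→d8:-→d9:-→d10:-→d11:-→d12:-→d13:-→d14:-→d15:-→d16:-→d17:-→d18:-→d19:-→d20:H5  best=H5
  + 152.64.0.0/10 (H4) depth=10
  ? 175.214.80.53  path d0:H5→d1:-→d2:-→d3:-→d4:-→d5:-→d6:-→d7:-→d8:-→d9:-→d10:-→d11:-→d12:-→d13:-→d14:-→d15:-→d16:-→d17:-→d18:-→d19:-→d20:H5  best=H5
  ? 175.214.80.20  path d0:H5→d1:-→d2:-→d3:-→d4:-→d5:-→d6:-→d7:-→d8:-→d9:-→d10:-→d11:-→d12:-→d13:-→d14:-→d15:-→d16:-→d17:-→d18:-→d19:-→d20:H5  best=H5
  + 175.214.89.128/28 (H6) depth=28
  + 152.64.0.0/11 (H1) depth=11
  + 175.212.0.0/14 (H2) depth=14
  + 175.208.0.0/12 (H4) depth=12
  ? 175.214.89.136  path d0:H5→d1:-→d2:-→d3:-→d4:-→d5:-→d6:-→d7:-→d8:-→d9:-→d10:-→d11:-→d12:H4→d13:-→d14:H2→d15:-→d16:-→d17:-→d18:-→d19:-→d20:H5→d21:-→d22:-→d23:-→d24:-→d25:-→d26:-→d27:-→d28:H6  best=H6
  + 152.73.40.0/21 (H1) depth=21
  + 174.0.0.0/7 (H2) depth=7
  + 152.73.44.48/29 (H4) depth=29
  ? 175.214.83.238  path d0:H5→d1:-→d2:-→d3:-→d4:-→d5:-→d6:-→d7:H2→d8:-→d9:-→d10:-→d11:-→d12:H4→d13:-→d14:H2→d15:-→d16:-→d17:-→d18:-→d19:-→d20:H5  best=H5
  - 0.0.0.0/0 clear@0
  + 152.73.44.0/22 (H3) depth=22
  + 0.0.0.0/0 (H1) depth=0
  + 152.73.44.48/28 (H5) depth=28
  + 175.214.89.0/24 (H0) depth=24
  ? 113.19.186.162  path d0:H1  best=H1
  + 175.212.0.0/14 (H0) depth=14
  + 175.214.0.0/16 (H5) depth=16
  + 175.214.0.0/15 (H1) depth=15
  + 152.73.0.0/16 (H2) depth=16
  ? 175.214.80.106  path d0:H1→d1:-→d2:-→d3:-→d4:-→d5:-→d6:-→d7:H2→d8:-→d9:-→d10:-→d11:-→d12:H4→d13:-→d14:H0→d15:H1→d16:H5→d17:-→d18:-→d19:-→d20:H5  best=H5
  ? 174.3.9.61  path d0:H1→d1:-→d2:-→d3:-→d4:-→d5:-→d6:-→d7:H2  best=H2
  + 175.208.0.0/12 (H1) depth=12

== LOOKUPS ==
["no-route","H5","H5","H5","H5","H5","H6","H5","H1","H5","H2"]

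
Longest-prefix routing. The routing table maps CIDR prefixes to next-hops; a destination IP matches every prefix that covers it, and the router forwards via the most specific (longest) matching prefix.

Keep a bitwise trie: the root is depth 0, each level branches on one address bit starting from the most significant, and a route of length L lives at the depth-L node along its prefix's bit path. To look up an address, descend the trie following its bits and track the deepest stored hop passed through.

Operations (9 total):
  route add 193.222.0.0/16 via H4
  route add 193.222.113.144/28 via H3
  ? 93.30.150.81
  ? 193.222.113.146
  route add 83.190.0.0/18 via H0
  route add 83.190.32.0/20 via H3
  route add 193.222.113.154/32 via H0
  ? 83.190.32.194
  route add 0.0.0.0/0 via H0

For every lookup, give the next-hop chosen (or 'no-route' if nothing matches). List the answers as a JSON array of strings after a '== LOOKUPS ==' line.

Trace:
  + 193.222.0.0/16 (H4) depth=16
  + 193.222.113.144/28 (H3) depth=28
  lookup 93.30.150.81: bits ε walk d0:- -> no-route
  lookup 193.222.113.146: bits 1100000111011110011100011001 walk d0:-→d1:-→d2:-→d3:-→d4:-→d5:-→d6:-→d7:-→d8:-→d9:-→d10:-→d11:-→d12:-→d13:-→d14:-→d15:-→d16:H4→d17:-→d18:-→d19:-→d20:-→d21:-→d22:-→d23:-→d24:-→d25:-→d26:-→d27:-→d28:H3 -> H3
  + 83.190.0.0/18 (H0) depth=18
  + 83.190.32.0/20 (H3) depth=20
  + 193.222.113.154/32 (H0) depth=32
  lookup 83.190.32.194: bits 01010011101111100010 walk d0:-→d1:-→d2:-→d3:-→d4:-→d5:-→d6:-→d7:-→d8:-→d9:-→d10:-→d11:-→d12:-→d13:-→d14:-→d15:-→d16:-→d17:-→d18:H0→d19:-→d20:H3 -> H3
  + 0.0.0.0/0 (H0) depth=0

== LOOKUPS ==
["no-route","H3","H3"]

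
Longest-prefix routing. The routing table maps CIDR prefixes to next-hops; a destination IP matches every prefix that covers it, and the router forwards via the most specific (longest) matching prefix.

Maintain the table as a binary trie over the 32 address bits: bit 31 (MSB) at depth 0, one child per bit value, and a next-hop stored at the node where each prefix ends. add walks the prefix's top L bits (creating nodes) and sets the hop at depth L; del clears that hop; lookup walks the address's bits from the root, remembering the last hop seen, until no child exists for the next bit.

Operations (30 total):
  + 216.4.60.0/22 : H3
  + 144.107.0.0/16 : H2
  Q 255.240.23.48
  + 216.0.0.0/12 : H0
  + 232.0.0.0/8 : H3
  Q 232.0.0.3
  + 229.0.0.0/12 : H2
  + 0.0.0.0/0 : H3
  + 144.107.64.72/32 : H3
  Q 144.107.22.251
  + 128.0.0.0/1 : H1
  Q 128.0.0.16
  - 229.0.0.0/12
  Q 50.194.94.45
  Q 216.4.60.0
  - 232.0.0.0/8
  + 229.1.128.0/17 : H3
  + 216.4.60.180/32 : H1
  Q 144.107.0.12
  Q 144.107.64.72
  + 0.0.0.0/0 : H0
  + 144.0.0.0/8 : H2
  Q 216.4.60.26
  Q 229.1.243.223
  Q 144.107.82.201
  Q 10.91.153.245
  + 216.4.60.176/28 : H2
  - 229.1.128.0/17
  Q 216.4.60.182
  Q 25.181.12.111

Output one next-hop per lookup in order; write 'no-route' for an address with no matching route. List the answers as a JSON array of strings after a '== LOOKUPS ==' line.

Apply in order:
  + 216.4.60.0/22 (H3) depth=22
  + 144.107.0.0/16 (H2) depth=16
  ? 255.240.23.48  path d0:-→d1:-→d2:-  best=no-route
  + 216.0.0.0/12 (H0) depth=12
  + 232.0.0.0/8 (H3) depth=8
  ? 232.0.0.3  path d0:-→d1:-→d2:-→d3:-→d4:-→d5:-→d6:-→d7:-→d8:H3  best=H3
  + 229.0.0.0/12 (H2) depth=12
  + 0.0.0.0/0 (H3) depth=0
  + 144.107.64.72/32 (H3) depth=32
  ? 144.107.22.251  path d0:H3→d1:-→d2:-→d3:-→d4:-→d5:-→d6:-→d7:-→d8:-→d9:-→d10:-→d11:-→d12:-→d13:-→d14:-→d15:-→d16:H2→d17:-  best=H2
  + 128.0.0.0/1 (H1) depth=1
  ? 128.0.0.16  path d0:H3→d1:H1→d2:-→d3:-  best=H1
  - 229.0.0.0/12 clear@12
  ? 50.194.94.45  path d0:H3  best=H3
  ? 216.4.60.0  path d0:H3→d1:H1→d2:-→d3:-→d4:-→d5:-→d6:-→d7:-→d8:-→d9:-→d10:-→d11:-→d12:H0→d13:-→d14:-→d15:-→d16:-→d17:-→d18:-→d19:-→d20:-→d21:-→d22:H3  best=H3
  - 232.0.0.0/8 clear@8
  + 229.1.128.0/17 (H3) depth=17
  + 216.4.60.180/32 (H1) depth=32
  ? 144.107.0.12  path d0:H3→d1:H1→d2:-→d3:-→d4:-→d5:-→d6:-→d7:-→d8:-→d9:-→d10:-→d11:-→d12:-→d13:-→d14:-→d15:-→d16:H2→d17:-  best=H2
  ? 144.107.64.72  path d0:H3→d1:H1→d2:-→d3:-→d4:-→d5:-→d6:-→d7:-→d8:-→d9:-→d10:-→d11:-→d12:-→d13:-→d14:-→d15:-→d16:H2→d17:-→d18:-→d19:-→d20:-→d21:-→d22:-→d23:-→d24:-→d25:-→d26:-→d27:-→d28:-→d29:-→d30:-→d31:-→d32:H3  best=H3
  + 0.0.0.0/0 (H0) depth=0
  + 144.0.0.0/8 (H2) depth=8
  ? 216.4.60.26  path d0:H0→d1:H1→d2:-→d3:-→d4:-→d5:-→d6:-→d7:-→d8:-→d9:-→d10:-→d11:-→d12:H0→d13:-→d14:-→d15:-→d16:-→d17:-→d18:-→d19:-→d20:-→d21:-→d22:H3→d23:-→d24:-  best=H3
  ? 229.1.243.223  path d0:H0→d1:H1→d2:-→d3:-→d4:-→d5:-→d6:-→d7:-→d8:-→d9:-→d10:-→d11:-→d12:-→d13:-→d14:-→d15:-→d16:-→d17:H3  best=H3
  ? 144.107.82.201  path d0:H0→d1:H1→d2:-→d3:-→d4:-→d5:-→d6:-→d7:-→d8:H2→d9:-→d10:-→d11:-→d12:-→d13:-→d14:-→d15:-→d16:H2→d17:-→d18:-→d19:-  best=H2
  ? 10.91.153.245  path d0:H0  best=H0
  + 216.4.60.176/28 (H2) depth=28
  - 229.1.128.0/17 clear@17
  ? 216.4.60.182  path d0:H0→d1:H1→d2:-→d3:-→d4:-→d5:-→d6:-→d7:-→d8:-→d9:-→d10:-→d11:-→d12:H0→d13:-→d14:-→d15:-→d16:-→d17:-→d18:-→d19:-→d20:-→d21:-→d22:H3→d23:-→d24:-→d25:-→d26:-→d27:-→d28:H2→d29:-→d30:-  best=H2
  ? 25.181.12.111  path d0:H0  best=H0

== LOOKUPS ==
["no-route","H3","H2","H1","H3","H3","H2","H3","H3","H3","H2","H0","H2","H0"]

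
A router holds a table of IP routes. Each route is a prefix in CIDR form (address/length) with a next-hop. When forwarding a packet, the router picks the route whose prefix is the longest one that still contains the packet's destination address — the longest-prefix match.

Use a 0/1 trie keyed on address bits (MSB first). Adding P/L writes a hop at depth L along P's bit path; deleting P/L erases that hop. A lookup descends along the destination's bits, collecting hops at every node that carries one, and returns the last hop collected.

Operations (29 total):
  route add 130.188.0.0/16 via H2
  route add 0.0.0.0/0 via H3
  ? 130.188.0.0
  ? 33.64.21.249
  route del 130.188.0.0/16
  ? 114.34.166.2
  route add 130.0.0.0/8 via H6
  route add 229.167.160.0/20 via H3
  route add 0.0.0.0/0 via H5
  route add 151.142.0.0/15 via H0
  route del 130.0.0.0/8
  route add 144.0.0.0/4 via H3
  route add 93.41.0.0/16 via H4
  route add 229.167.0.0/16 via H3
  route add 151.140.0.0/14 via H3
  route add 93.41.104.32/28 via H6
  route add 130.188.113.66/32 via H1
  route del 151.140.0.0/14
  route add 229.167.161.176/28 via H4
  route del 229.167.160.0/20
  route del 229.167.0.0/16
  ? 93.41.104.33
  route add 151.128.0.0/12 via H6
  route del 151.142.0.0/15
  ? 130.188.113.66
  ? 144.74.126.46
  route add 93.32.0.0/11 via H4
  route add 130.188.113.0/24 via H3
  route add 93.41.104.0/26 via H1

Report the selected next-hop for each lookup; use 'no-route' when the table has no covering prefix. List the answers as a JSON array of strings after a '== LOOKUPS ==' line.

Trace:
  add 130.188.0.0/16 -> H2 at depth 16
  add 0.0.0.0/0 -> H3 at depth 0
  lookup 130.188.0.0: bits 1000001010111100 walk d0:H3→d1:-→d2:-→d3:-→d4:-→d5:-→d6:-→d7:-→d8:-→d9:-→d10:-→d11:-→d12:-→d13:-→d14:-→d15:-→d16:H2 -> H2
  lookup 33.64.21.249: bits ε walk d0:H3 -> H3
  del 130.188.0.0/16 (clear depth 16)
  lookup 114.34.166.2: bits ε walk d0:H3 -> H3
  add 130.0.0.0/8 -> H6 at depth 8
  add 229.167.160.0/20 -> H3 at depth 20
  add 0.0.0.0/0 -> H5 at depth 0
  add 151.142.0.0/15 -> H0 at depth 15
  del 130.0.0.0/8 (clear depth 8)
  add 144.0.0.0/4 -> H3 at depth 4
  add 93.41.0.0/16 -> H4 at depth 16
  add 229.167.0.0/16 -> H3 at depth 16
  add 151.140.0.0/14 -> H3 at depth 14
  add 93.41.104.32/28 -> H6 at depth 28
  add 130.188.113.66/32 -> H1 at depth 32
  del 151.140.0.0/14 (clear depth 14)
  add 229.167.161.176/28 -> H4 at depth 28
  del 229.167.160.0/20 (clear depth 20)
  del 229.167.0.0/16 (clear depth 16)
  lookup 93.41.104.33: bits 0101110100101001011010000010 walk d0:H5→d1:-→d2:-→d3:-→d4:-→d5:-→d6:-→d7:-→d8:-→d9:-→d10:-→d11:-→d12:-→d13:-→d14:-→d15:-→d16:H4→d17:-→d18:-→d19:-→d20:-→d21:-→d22:-→d23:-→d24:-→d25:-→d26:-→d27:-→d28:H6 -> H6
  add 151.128.0.0/12 -> H6 at depth 12
  del 151.142.0.0/15 (clear depth 15)
  lookup 130.188.113.66: bits 10000010101111000111000101000010 walk d0:H5→d1:-→d2:-→d3:-→d4:-→d5:-→d6:-→d7:-→d8:-→d9:-→d10:-→d11:-→d12:-→d13:-→d14:-→d15:-→d16:-→d17:-→d18:-→d19:-→d20:-→d21:-→d22:-→d23:-→d24:-→d25:-→d26:-→d27:-→d28:-→d29:-→d30:-→d31:-→d32:H1 -> H1
  lookup 144.74.126.46: bits 10010 walk d0:H5→d1:-→d2:-→d3:-→d4:H3→d5:- -> H3
  add 93.32.0.0/11 -> H4 at depth 11
  add 130.188.113.0/24 -> H3 at depth 24
  add 93.41.104.0/26 -> H1 at depth 26

== LOOKUPS ==
["H2","H3","H3","H6","H1","H3"]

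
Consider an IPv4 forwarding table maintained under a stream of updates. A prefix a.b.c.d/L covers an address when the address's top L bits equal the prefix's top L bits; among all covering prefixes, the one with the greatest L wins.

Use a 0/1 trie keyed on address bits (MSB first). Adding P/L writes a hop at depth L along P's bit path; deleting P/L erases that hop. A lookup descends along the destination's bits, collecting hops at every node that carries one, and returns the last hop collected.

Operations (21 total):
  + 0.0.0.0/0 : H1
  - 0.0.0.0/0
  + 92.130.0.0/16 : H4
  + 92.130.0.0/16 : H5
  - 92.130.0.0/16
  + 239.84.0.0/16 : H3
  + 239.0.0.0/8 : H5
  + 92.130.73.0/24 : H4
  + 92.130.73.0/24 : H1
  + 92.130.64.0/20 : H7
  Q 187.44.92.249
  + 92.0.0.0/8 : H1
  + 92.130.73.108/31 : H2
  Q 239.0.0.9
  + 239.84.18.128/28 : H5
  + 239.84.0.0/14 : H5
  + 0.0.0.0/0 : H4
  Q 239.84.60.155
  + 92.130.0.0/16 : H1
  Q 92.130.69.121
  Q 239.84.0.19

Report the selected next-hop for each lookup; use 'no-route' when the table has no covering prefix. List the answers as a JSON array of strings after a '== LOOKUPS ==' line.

Trace:
  add 0.0.0.0/0 -> H1 at depth 0
  del 0.0.0.0/0 (clear depth 0)
  add 92.130.0.0/16 -> H4 at depth 16
  add 92.130.0.0/16 -> H5 at depth 16
  del 92.130.0.0/16 (clear depth 16)
  add 239.84.0.0/16 -> H3 at depth 16
  add 239.0.0.0/8 -> H5 at depth 8
  add 92.130.73.0/24 -> H4 at depth 24
  add 92.130.73.0/24 -> H1 at depth 24
  add 92.130.64.0/20 -> H7 at depth 20
  Q 187.44.92.249: descend 1 ; hops seen [∅] ; pick no-route
  add 92.0.0.0/8 -> H1 at depth 8
  add 92.130.73.108/31 -> H2 at depth 31
  Q 239.0.0.9: descend 111011110 ; hops seen [H5] ; pick H5
  add 239.84.18.128/28 -> H5 at depth 28
  add 239.84.0.0/14 -> H5 at depth 14
  add 0.0.0.0/0 -> H4 at depth 0
  Q 239.84.60.155: descend 111011110101010000 ; hops seen [H4,H5,H5,H3] ; pick H3
  add 92.130.0.0/16 -> H1 at depth 16
  Q 92.130.69.121: descend 01011100100000100100 ; hops seen [H4,H1,H1,H7] ; pick H7
  Q 239.84.0.19: descend 1110111101010100000 ; hops seen [H4,H5,H5,H3] ; pick H3

== LOOKUPS ==
["no-route","H5","H3","H7","H3"]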